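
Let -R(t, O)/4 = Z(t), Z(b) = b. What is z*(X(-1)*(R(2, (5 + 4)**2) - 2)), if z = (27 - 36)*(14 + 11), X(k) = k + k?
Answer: -4500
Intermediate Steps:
R(t, O) = -4*t
X(k) = 2*k
z = -225 (z = -9*25 = -225)
z*(X(-1)*(R(2, (5 + 4)**2) - 2)) = -225*2*(-1)*(-4*2 - 2) = -(-450)*(-8 - 2) = -(-450)*(-10) = -225*20 = -4500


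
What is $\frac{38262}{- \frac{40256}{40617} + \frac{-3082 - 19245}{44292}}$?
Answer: $- \frac{22944550123656}{896624837} \approx -25590.0$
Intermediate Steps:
$\frac{38262}{- \frac{40256}{40617} + \frac{-3082 - 19245}{44292}} = \frac{38262}{\left(-40256\right) \frac{1}{40617} + \left(-3082 - 19245\right) \frac{1}{44292}} = \frac{38262}{- \frac{40256}{40617} - \frac{22327}{44292}} = \frac{38262}{- \frac{896624837}{599669388}} = 38262 \left(- \frac{599669388}{896624837}\right) = - \frac{22944550123656}{896624837}$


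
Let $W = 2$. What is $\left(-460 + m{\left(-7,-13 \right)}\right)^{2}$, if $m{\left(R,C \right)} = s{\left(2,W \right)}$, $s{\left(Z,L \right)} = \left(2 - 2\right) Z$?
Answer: $211600$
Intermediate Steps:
$s{\left(Z,L \right)} = 0$ ($s{\left(Z,L \right)} = 0 Z = 0$)
$m{\left(R,C \right)} = 0$
$\left(-460 + m{\left(-7,-13 \right)}\right)^{2} = \left(-460 + 0\right)^{2} = \left(-460\right)^{2} = 211600$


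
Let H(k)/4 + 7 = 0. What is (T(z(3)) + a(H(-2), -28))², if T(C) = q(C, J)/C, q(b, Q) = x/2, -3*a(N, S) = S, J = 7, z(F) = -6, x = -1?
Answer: 12769/144 ≈ 88.674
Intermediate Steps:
H(k) = -28 (H(k) = -28 + 4*0 = -28 + 0 = -28)
a(N, S) = -S/3
q(b, Q) = -½ (q(b, Q) = -1/2 = -1*½ = -½)
T(C) = -1/(2*C)
(T(z(3)) + a(H(-2), -28))² = (-½/(-6) - ⅓*(-28))² = (-½*(-⅙) + 28/3)² = (1/12 + 28/3)² = (113/12)² = 12769/144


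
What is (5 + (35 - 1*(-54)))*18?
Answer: 1692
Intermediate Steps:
(5 + (35 - 1*(-54)))*18 = (5 + (35 + 54))*18 = (5 + 89)*18 = 94*18 = 1692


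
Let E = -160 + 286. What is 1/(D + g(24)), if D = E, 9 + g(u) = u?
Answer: 1/141 ≈ 0.0070922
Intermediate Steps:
g(u) = -9 + u
E = 126
D = 126
1/(D + g(24)) = 1/(126 + (-9 + 24)) = 1/(126 + 15) = 1/141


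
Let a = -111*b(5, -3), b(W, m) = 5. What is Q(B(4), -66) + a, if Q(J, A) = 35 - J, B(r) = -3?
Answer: -517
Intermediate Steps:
a = -555 (a = -111*5 = -555)
Q(B(4), -66) + a = (35 - 1*(-3)) - 555 = (35 + 3) - 555 = 38 - 555 = -517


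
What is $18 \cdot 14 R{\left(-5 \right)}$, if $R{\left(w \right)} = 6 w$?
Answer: $-7560$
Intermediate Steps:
$18 \cdot 14 R{\left(-5 \right)} = 18 \cdot 14 \cdot 6 \left(-5\right) = 252 \left(-30\right) = -7560$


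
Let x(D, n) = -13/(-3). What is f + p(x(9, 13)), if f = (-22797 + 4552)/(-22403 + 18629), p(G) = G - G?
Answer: 18245/3774 ≈ 4.8344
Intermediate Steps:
x(D, n) = 13/3 (x(D, n) = -13*(-⅓) = 13/3)
p(G) = 0
f = 18245/3774 (f = -18245/(-3774) = -18245*(-1/3774) = 18245/3774 ≈ 4.8344)
f + p(x(9, 13)) = 18245/3774 + 0 = 18245/3774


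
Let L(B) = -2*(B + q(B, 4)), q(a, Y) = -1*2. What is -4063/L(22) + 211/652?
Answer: 664379/6520 ≈ 101.90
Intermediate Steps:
q(a, Y) = -2
L(B) = 4 - 2*B (L(B) = -2*(B - 2) = -2*(-2 + B) = 4 - 2*B)
-4063/L(22) + 211/652 = -4063/(4 - 2*22) + 211/652 = -4063/(4 - 44) + 211*(1/652) = -4063/(-40) + 211/652 = -4063*(-1/40) + 211/652 = 4063/40 + 211/652 = 664379/6520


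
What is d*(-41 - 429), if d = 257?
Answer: -120790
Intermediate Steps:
d*(-41 - 429) = 257*(-41 - 429) = 257*(-470) = -120790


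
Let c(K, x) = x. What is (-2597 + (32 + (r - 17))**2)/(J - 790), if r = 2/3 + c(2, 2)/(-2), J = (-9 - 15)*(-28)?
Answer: 21437/1062 ≈ 20.185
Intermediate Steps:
J = 672 (J = -24*(-28) = 672)
r = -1/3 (r = 2/3 + 2/(-2) = 2*(1/3) + 2*(-1/2) = 2/3 - 1 = -1/3 ≈ -0.33333)
(-2597 + (32 + (r - 17))**2)/(J - 790) = (-2597 + (32 + (-1/3 - 17))**2)/(672 - 790) = (-2597 + (32 - 52/3)**2)/(-118) = (-2597 + (44/3)**2)*(-1/118) = (-2597 + 1936/9)*(-1/118) = -21437/9*(-1/118) = 21437/1062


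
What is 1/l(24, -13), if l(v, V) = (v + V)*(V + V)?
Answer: -1/286 ≈ -0.0034965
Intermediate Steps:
l(v, V) = 2*V*(V + v) (l(v, V) = (V + v)*(2*V) = 2*V*(V + v))
1/l(24, -13) = 1/(2*(-13)*(-13 + 24)) = 1/(2*(-13)*11) = 1/(-286) = -1/286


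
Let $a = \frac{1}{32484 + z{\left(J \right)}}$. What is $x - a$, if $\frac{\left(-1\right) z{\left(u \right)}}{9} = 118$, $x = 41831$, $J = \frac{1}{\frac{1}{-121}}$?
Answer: $\frac{1314413681}{31422} \approx 41831.0$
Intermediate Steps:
$J = -121$ ($J = \frac{1}{- \frac{1}{121}} = -121$)
$z{\left(u \right)} = -1062$ ($z{\left(u \right)} = \left(-9\right) 118 = -1062$)
$a = \frac{1}{31422}$ ($a = \frac{1}{32484 - 1062} = \frac{1}{31422} \approx 3.1825 \cdot 10^{-5}$)
$x - a = 41831 - \frac{1}{31422} = \frac{1314413681}{31422}$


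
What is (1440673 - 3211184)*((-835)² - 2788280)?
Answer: 3702235879105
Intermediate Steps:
(1440673 - 3211184)*((-835)² - 2788280) = -1770511*(697225 - 2788280) = -1770511*(-2091055) = 3702235879105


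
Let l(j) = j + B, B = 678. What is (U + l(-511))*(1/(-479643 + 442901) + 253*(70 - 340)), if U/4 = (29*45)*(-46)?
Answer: 602245082277013/36742 ≈ 1.6391e+10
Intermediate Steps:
l(j) = 678 + j (l(j) = j + 678 = 678 + j)
U = -240120 (U = 4*((29*45)*(-46)) = 4*(1305*(-46)) = 4*(-60030) = -240120)
(U + l(-511))*(1/(-479643 + 442901) + 253*(70 - 340)) = (-240120 + (678 - 511))*(1/(-479643 + 442901) + 253*(70 - 340)) = (-240120 + 167)*(1/(-36742) + 253*(-270)) = -239953*(-1/36742 - 68310) = -239953*(-2509846021/36742) = 602245082277013/36742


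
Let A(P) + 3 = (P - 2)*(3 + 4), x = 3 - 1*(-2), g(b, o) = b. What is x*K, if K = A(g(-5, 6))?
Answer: -260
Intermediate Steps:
x = 5 (x = 3 + 2 = 5)
A(P) = -17 + 7*P (A(P) = -3 + (P - 2)*(3 + 4) = -3 + (-2 + P)*7 = -3 + (-14 + 7*P) = -17 + 7*P)
K = -52 (K = -17 + 7*(-5) = -17 - 35 = -52)
x*K = 5*(-52) = -260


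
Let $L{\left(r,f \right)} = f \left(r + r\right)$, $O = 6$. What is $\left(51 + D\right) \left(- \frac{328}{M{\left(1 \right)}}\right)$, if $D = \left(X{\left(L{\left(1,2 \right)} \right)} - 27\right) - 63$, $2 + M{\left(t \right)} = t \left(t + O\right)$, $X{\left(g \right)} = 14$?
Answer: $1640$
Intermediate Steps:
$L{\left(r,f \right)} = 2 f r$ ($L{\left(r,f \right)} = f 2 r = 2 f r$)
$M{\left(t \right)} = -2 + t \left(6 + t\right)$ ($M{\left(t \right)} = -2 + t \left(t + 6\right) = -2 + t \left(6 + t\right)$)
$D = -76$ ($D = \left(14 - 27\right) - 63 = -13 - 63 = -76$)
$\left(51 + D\right) \left(- \frac{328}{M{\left(1 \right)}}\right) = \left(51 - 76\right) \left(- \frac{328}{-2 + 1^{2} + 6 \cdot 1}\right) = - 25 \left(- \frac{328}{-2 + 1 + 6}\right) = - 25 \left(- \frac{328}{5}\right) = - 25 \left(\left(-328\right) \frac{1}{5}\right) = \left(-25\right) \left(- \frac{328}{5}\right) = 1640$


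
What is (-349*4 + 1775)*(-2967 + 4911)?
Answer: 736776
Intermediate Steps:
(-349*4 + 1775)*(-2967 + 4911) = (-1396 + 1775)*1944 = 379*1944 = 736776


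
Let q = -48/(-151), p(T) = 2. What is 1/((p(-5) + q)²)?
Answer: 22801/122500 ≈ 0.18613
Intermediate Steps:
q = 48/151 (q = -48*(-1/151) = 48/151 ≈ 0.31788)
1/((p(-5) + q)²) = 1/((2 + 48/151)²) = 1/((350/151)²) = 1/(122500/22801) = 22801/122500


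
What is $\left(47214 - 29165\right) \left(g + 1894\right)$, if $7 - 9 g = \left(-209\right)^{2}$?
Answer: $- \frac{160202924}{3} \approx -5.3401 \cdot 10^{7}$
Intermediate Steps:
$g = - \frac{14558}{3}$ ($g = \frac{7}{9} - \frac{\left(-209\right)^{2}}{9} = \frac{7}{9} - \frac{43681}{9} = - \frac{14558}{3} \approx -4852.7$)
$\left(47214 - 29165\right) \left(g + 1894\right) = \left(47214 - 29165\right) \left(- \frac{14558}{3} + 1894\right) = 18049 \left(- \frac{8876}{3}\right) = - \frac{160202924}{3}$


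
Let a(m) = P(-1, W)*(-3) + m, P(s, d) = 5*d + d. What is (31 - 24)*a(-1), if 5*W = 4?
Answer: -539/5 ≈ -107.80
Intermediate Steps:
W = ⅘ (W = (⅕)*4 = ⅘ ≈ 0.80000)
P(s, d) = 6*d
a(m) = -72/5 + m (a(m) = (6*(⅘))*(-3) + m = (24/5)*(-3) + m = -72/5 + m)
(31 - 24)*a(-1) = (31 - 24)*(-72/5 - 1) = 7*(-77/5) = -539/5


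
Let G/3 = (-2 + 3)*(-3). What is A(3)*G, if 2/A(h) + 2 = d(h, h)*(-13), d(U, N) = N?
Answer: 18/41 ≈ 0.43902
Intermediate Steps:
A(h) = 2/(-2 - 13*h) (A(h) = 2/(-2 + h*(-13)) = 2/(-2 - 13*h))
G = -9 (G = 3*((-2 + 3)*(-3)) = 3*(1*(-3)) = 3*(-3) = -9)
A(3)*G = -2/(2 + 13*3)*(-9) = -2/(2 + 39)*(-9) = -2/41*(-9) = 18/41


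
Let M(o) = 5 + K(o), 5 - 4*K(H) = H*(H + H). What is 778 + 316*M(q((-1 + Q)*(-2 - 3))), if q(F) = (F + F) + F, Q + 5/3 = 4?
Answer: -60447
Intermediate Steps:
Q = 7/3 (Q = -5/3 + 4 = 7/3 ≈ 2.3333)
K(H) = 5/4 - H²/2 (K(H) = 5/4 - H*(H + H)/4 = 5/4 - H*2*H/4 = 5/4 - H²/2)
q(F) = 3*F (q(F) = 2*F + F = 3*F)
M(o) = 25/4 - o²/2 (M(o) = 5 + (5/4 - o²/2) = 25/4 - o²/2)
778 + 316*M(q((-1 + Q)*(-2 - 3))) = 778 + 316*(25/4 - 9*(-1 + 7/3)²*(-2 - 3)²/2) = 778 + 316*(25/4 - (3*((4/3)*(-5)))²/2) = 778 + 316*(25/4 - (3*(-20/3))²/2) = 778 + 316*(25/4 - ½*(-20)²) = 778 + 316*(25/4 - ½*400) = 778 + 316*(25/4 - 200) = 778 + 316*(-775/4) = 778 - 61225 = -60447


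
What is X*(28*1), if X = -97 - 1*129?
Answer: -6328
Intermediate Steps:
X = -226 (X = -97 - 129 = -226)
X*(28*1) = -6328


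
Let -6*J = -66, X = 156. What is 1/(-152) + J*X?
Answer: 260831/152 ≈ 1716.0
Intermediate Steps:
J = 11 (J = -1/6*(-66) = 11)
1/(-152) + J*X = 1/(-152) + 11*156 = -1/152 + 1716 = 260831/152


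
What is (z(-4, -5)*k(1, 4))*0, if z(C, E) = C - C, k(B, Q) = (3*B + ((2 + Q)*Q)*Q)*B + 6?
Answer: 0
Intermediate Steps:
k(B, Q) = 6 + B*(3*B + Q²*(2 + Q)) (k(B, Q) = (3*B + (Q*(2 + Q))*Q)*B + 6 = (3*B + Q²*(2 + Q))*B + 6 = B*(3*B + Q²*(2 + Q)) + 6 = 6 + B*(3*B + Q²*(2 + Q)))
z(C, E) = 0
(z(-4, -5)*k(1, 4))*0 = (0*(6 + 3*1² + 1*4³ + 2*1*4²))*0 = (0*(6 + 3*1 + 1*64 + 2*1*16))*0 = (0*(6 + 3 + 64 + 32))*0 = (0*105)*0 = 0*0 = 0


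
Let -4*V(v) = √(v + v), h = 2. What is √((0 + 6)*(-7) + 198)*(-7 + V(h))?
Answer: -15*√39 ≈ -93.675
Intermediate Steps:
V(v) = -√2*√v/4 (V(v) = -√(v + v)/4 = -√2*√v/4)
√((0 + 6)*(-7) + 198)*(-7 + V(h)) = √((0 + 6)*(-7) + 198)*(-7 - √2*√2/4) = √(6*(-7) + 198)*(-7 - ½) = √(-42 + 198)*(-15/2) = √156*(-15/2) = (2*√39)*(-15/2) = -15*√39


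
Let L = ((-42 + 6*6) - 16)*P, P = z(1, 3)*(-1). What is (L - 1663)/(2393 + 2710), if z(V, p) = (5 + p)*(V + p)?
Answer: -137/729 ≈ -0.18793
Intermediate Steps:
P = -32 (P = (3**2 + 5*1 + 5*3 + 1*3)*(-1) = (9 + 5 + 15 + 3)*(-1) = 32*(-1) = -32)
L = 704 (L = ((-42 + 6*6) - 16)*(-32) = ((-42 + 36) - 16)*(-32) = (-6 - 16)*(-32) = -22*(-32) = 704)
(L - 1663)/(2393 + 2710) = (704 - 1663)/(2393 + 2710) = -959/5103 = -959*1/5103 = -137/729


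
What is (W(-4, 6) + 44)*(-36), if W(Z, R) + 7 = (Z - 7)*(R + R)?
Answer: 3420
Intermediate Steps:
W(Z, R) = -7 + 2*R*(-7 + Z) (W(Z, R) = -7 + (Z - 7)*(R + R) = -7 + (-7 + Z)*(2*R) = -7 + 2*R*(-7 + Z))
(W(-4, 6) + 44)*(-36) = ((-7 - 14*6 + 2*6*(-4)) + 44)*(-36) = ((-7 - 84 - 48) + 44)*(-36) = (-139 + 44)*(-36) = -95*(-36) = 3420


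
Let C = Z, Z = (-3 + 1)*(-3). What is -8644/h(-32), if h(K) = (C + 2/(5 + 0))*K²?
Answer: -10805/8192 ≈ -1.3190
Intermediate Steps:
Z = 6 (Z = -2*(-3) = 6)
C = 6
h(K) = 32*K²/5 (h(K) = (6 + 2/(5 + 0))*K² = (6 + 2/5)*K² = (6 + 2*(⅕))*K² = (6 + ⅖)*K² = 32*K²/5)
-8644/h(-32) = -8644/((32/5)*(-32)²) = -8644/((32/5)*1024) = -8644/32768/5 = -8644*5/32768 = -10805/8192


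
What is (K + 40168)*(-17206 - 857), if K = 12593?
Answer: -953021943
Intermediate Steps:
(K + 40168)*(-17206 - 857) = (12593 + 40168)*(-17206 - 857) = 52761*(-18063) = -953021943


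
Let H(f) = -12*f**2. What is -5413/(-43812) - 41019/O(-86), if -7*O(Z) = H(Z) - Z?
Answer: -6049960969/1942317396 ≈ -3.1148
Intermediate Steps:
O(Z) = Z/7 + 12*Z**2/7 (O(Z) = -(-12*Z**2 - Z)/7 = -(-Z - 12*Z**2)/7 = Z/7 + 12*Z**2/7)
-5413/(-43812) - 41019/O(-86) = -5413/(-43812) - 41019*(-7/(86*(1 + 12*(-86)))) = -5413*(-1/43812) - 41019*(-7/(86*(1 - 1032))) = 5413/43812 - 41019/((1/7)*(-86)*(-1031)) = 5413/43812 - 41019/88666/7 = 5413/43812 - 41019*7/88666 = 5413/43812 - 287133/88666 = -6049960969/1942317396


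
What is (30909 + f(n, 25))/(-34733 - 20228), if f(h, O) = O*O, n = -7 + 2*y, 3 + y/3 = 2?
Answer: -31534/54961 ≈ -0.57375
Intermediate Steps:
y = -3 (y = -9 + 3*2 = -9 + 6 = -3)
n = -13 (n = -7 + 2*(-3) = -7 - 6 = -13)
f(h, O) = O**2
(30909 + f(n, 25))/(-34733 - 20228) = (30909 + 25**2)/(-34733 - 20228) = (30909 + 625)/(-54961) = 31534*(-1/54961) = -31534/54961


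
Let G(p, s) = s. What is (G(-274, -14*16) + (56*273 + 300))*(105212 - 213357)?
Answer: -1661539780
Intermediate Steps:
(G(-274, -14*16) + (56*273 + 300))*(105212 - 213357) = (-14*16 + (56*273 + 300))*(105212 - 213357) = (-224 + (15288 + 300))*(-108145) = (-224 + 15588)*(-108145) = 15364*(-108145) = -1661539780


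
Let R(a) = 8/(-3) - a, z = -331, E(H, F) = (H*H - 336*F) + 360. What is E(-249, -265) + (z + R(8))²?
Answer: 2413234/9 ≈ 2.6814e+5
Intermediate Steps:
E(H, F) = 360 + H² - 336*F (E(H, F) = (H² - 336*F) + 360 = 360 + H² - 336*F)
R(a) = -8/3 - a (R(a) = 8*(-⅓) - a = -8/3 - a)
E(-249, -265) + (z + R(8))² = (360 + (-249)² - 336*(-265)) + (-331 + (-8/3 - 1*8))² = (360 + 62001 + 89040) + (-331 + (-8/3 - 8))² = 151401 + (-331 - 32/3)² = 151401 + (-1025/3)² = 151401 + 1050625/9 = 2413234/9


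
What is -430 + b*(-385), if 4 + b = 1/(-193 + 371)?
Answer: 197195/178 ≈ 1107.8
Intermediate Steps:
b = -711/178 (b = -4 + 1/(-193 + 371) = -4 + 1/178 = -711/178 ≈ -3.9944)
-430 + b*(-385) = -430 - 711/178*(-385) = -430 + 273735/178 = 197195/178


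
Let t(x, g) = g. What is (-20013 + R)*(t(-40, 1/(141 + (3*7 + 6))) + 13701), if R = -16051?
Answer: -1482339236/3 ≈ -4.9411e+8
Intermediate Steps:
(-20013 + R)*(t(-40, 1/(141 + (3*7 + 6))) + 13701) = (-20013 - 16051)*(1/(141 + (3*7 + 6)) + 13701) = -36064*(1/(141 + (21 + 6)) + 13701) = -36064*(1/(141 + 27) + 13701) = -36064*(1/168 + 13701) = -36064*2301769/168 = -1482339236/3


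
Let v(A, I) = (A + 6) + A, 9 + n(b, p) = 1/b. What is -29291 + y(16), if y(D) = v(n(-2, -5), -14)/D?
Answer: -468669/16 ≈ -29292.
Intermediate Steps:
n(b, p) = -9 + 1/b
v(A, I) = 6 + 2*A (v(A, I) = (6 + A) + A = 6 + 2*A)
y(D) = -13/D (y(D) = (6 + 2*(-9 + 1/(-2)))/D = (6 + 2*(-9 - ½))/D = (6 + 2*(-19/2))/D = (6 - 19)/D = -13/D)
-29291 + y(16) = -29291 - 13/16 = -468669/16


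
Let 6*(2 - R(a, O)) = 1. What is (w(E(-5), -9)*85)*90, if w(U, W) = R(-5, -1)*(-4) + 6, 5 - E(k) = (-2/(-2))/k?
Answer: -10200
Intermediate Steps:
R(a, O) = 11/6 (R(a, O) = 2 - ⅙*1 = 2 - ⅙ = 11/6)
E(k) = 5 - 1/k (E(k) = 5 - (-2/(-2))/k = 5 - (-2*(-½))/k = 5 - 1/k)
w(U, W) = -4/3 (w(U, W) = (11/6)*(-4) + 6 = -22/3 + 6 = -4/3)
(w(E(-5), -9)*85)*90 = -4/3*85*90 = -340/3*90 = -10200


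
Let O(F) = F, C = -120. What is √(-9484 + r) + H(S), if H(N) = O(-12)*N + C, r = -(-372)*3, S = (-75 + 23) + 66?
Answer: -288 + 4*I*√523 ≈ -288.0 + 91.477*I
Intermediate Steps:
S = 14 (S = -52 + 66 = 14)
r = 1116 (r = -124*(-9) = 1116)
H(N) = -120 - 12*N (H(N) = -12*N - 120 = -120 - 12*N)
√(-9484 + r) + H(S) = √(-9484 + 1116) + (-120 - 12*14) = √(-8368) + (-120 - 168) = 4*I*√523 - 288 = -288 + 4*I*√523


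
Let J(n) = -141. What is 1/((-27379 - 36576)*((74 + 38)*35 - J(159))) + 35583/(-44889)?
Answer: -3080553820518/3886209138565 ≈ -0.79269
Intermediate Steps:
1/((-27379 - 36576)*((74 + 38)*35 - J(159))) + 35583/(-44889) = 1/((-27379 - 36576)*((74 + 38)*35 - 1*(-141))) + 35583/(-44889) = 1/((-63955)*(112*35 + 141)) + 35583*(-1/44889) = -1/(63955*(3920 + 141)) - 11861/14963 = -1/63955/4061 - 11861/14963 = -1/63955*1/4061 - 11861/14963 = -1/259721255 - 11861/14963 = -3080553820518/3886209138565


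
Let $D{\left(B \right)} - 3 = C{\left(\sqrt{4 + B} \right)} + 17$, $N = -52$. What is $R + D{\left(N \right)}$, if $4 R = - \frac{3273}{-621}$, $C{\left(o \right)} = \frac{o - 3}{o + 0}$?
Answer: $\frac{18479}{828} + \frac{i \sqrt{3}}{4} \approx 22.318 + 0.43301 i$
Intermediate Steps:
$C{\left(o \right)} = \frac{-3 + o}{o}$
$D{\left(B \right)} = 20 + \frac{-3 + \sqrt{4 + B}}{\sqrt{4 + B}}$ ($D{\left(B \right)} = 3 + \left(\frac{-3 + \sqrt{4 + B}}{\sqrt{4 + B}} + 17\right) = 3 + \left(17 + \frac{-3 + \sqrt{4 + B}}{\sqrt{4 + B}}\right) = 20 + \frac{-3 + \sqrt{4 + B}}{\sqrt{4 + B}}$)
$R = \frac{1091}{828}$ ($R = \frac{\left(-3273\right) \frac{1}{-621}}{4} = \frac{\left(-3273\right) \left(- \frac{1}{621}\right)}{4} = \frac{1}{4} \cdot \frac{1091}{207} = \frac{1091}{828} \approx 1.3176$)
$R + D{\left(N \right)} = \frac{1091}{828} + \left(21 - \frac{3}{\sqrt{4 - 52}}\right) = \frac{1091}{828} + \left(21 - \frac{3}{4 i \sqrt{3}}\right) = \frac{1091}{828} + \left(21 - 3 \left(- \frac{i \sqrt{3}}{12}\right)\right) = \frac{1091}{828} + \left(21 + \frac{i \sqrt{3}}{4}\right) = \frac{18479}{828} + \frac{i \sqrt{3}}{4}$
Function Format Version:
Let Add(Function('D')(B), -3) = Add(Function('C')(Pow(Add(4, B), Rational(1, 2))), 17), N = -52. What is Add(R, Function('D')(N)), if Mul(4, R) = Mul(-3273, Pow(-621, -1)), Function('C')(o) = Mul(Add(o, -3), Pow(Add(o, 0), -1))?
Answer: Add(Rational(18479, 828), Mul(Rational(1, 4), I, Pow(3, Rational(1, 2)))) ≈ Add(22.318, Mul(0.43301, I))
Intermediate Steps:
Function('C')(o) = Mul(Pow(o, -1), Add(-3, o)) (Function('C')(o) = Mul(Add(-3, o), Pow(o, -1)) = Mul(Pow(o, -1), Add(-3, o)))
Function('D')(B) = Add(20, Mul(Pow(Add(4, B), Rational(-1, 2)), Add(-3, Pow(Add(4, B), Rational(1, 2))))) (Function('D')(B) = Add(3, Add(Mul(Pow(Pow(Add(4, B), Rational(1, 2)), -1), Add(-3, Pow(Add(4, B), Rational(1, 2)))), 17)) = Add(3, Add(Mul(Pow(Add(4, B), Rational(-1, 2)), Add(-3, Pow(Add(4, B), Rational(1, 2)))), 17)) = Add(3, Add(17, Mul(Pow(Add(4, B), Rational(-1, 2)), Add(-3, Pow(Add(4, B), Rational(1, 2)))))) = Add(20, Mul(Pow(Add(4, B), Rational(-1, 2)), Add(-3, Pow(Add(4, B), Rational(1, 2))))))
R = Rational(1091, 828) (R = Mul(Rational(1, 4), Mul(-3273, Pow(-621, -1))) = Mul(Rational(1, 4), Mul(-3273, Rational(-1, 621))) = Mul(Rational(1, 4), Rational(1091, 207)) = Rational(1091, 828) ≈ 1.3176)
Add(R, Function('D')(N)) = Add(Rational(1091, 828), Add(21, Mul(-3, Pow(Add(4, -52), Rational(-1, 2))))) = Add(Rational(1091, 828), Add(21, Mul(-3, Pow(-48, Rational(-1, 2))))) = Add(Rational(1091, 828), Add(21, Mul(-3, Mul(Rational(-1, 12), I, Pow(3, Rational(1, 2)))))) = Add(Rational(1091, 828), Add(21, Mul(Rational(1, 4), I, Pow(3, Rational(1, 2))))) = Add(Rational(18479, 828), Mul(Rational(1, 4), I, Pow(3, Rational(1, 2))))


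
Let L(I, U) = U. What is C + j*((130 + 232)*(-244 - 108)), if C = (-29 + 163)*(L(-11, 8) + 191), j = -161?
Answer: 20541930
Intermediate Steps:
C = 26666 (C = (-29 + 163)*(8 + 191) = 134*199 = 26666)
C + j*((130 + 232)*(-244 - 108)) = 26666 - 161*(130 + 232)*(-244 - 108) = 26666 - 58282*(-352) = 26666 - 161*(-127424) = 26666 + 20515264 = 20541930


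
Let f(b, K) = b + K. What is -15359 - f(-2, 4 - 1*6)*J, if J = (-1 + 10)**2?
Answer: -15035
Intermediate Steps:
J = 81 (J = 9**2 = 81)
f(b, K) = K + b
-15359 - f(-2, 4 - 1*6)*J = -15359 - ((4 - 1*6) - 2)*81 = -15359 - ((4 - 6) - 2)*81 = -15359 - (-2 - 2)*81 = -15359 - (-4)*81 = -15359 - 1*(-324) = -15359 + 324 = -15035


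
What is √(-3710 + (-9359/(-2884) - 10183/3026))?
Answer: I*√1247103256727/18334 ≈ 60.911*I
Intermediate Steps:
√(-3710 + (-9359/(-2884) - 10183/3026)) = √(-3710 + (-9359*(-1/2884) - 10183*1/3026)) = √(-3710 + (1337/412 - 599/178)) = √(-3710 - 4401/36668) = √(-136042681/36668) = I*√1247103256727/18334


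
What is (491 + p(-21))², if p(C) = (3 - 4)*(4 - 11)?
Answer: 248004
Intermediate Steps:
p(C) = 7 (p(C) = -1*(-7) = 7)
(491 + p(-21))² = (491 + 7)² = 498² = 248004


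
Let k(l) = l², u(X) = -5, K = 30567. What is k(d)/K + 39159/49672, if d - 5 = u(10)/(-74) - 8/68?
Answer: 474053169745195/600711235179384 ≈ 0.78915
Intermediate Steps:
d = 6227/1258 (d = 5 + (-5/(-74) - 8/68) = 5 + (-5*(-1/74) - 8*1/68) = 5 + (5/74 - 2/17) = 5 - 63/1258 = 6227/1258 ≈ 4.9499)
k(d)/K + 39159/49672 = (6227/1258)²/30567 + 39159/49672 = (38775529/1582564)*(1/30567) + 39159*(1/49672) = 38775529/48374233788 + 39159/49672 = 474053169745195/600711235179384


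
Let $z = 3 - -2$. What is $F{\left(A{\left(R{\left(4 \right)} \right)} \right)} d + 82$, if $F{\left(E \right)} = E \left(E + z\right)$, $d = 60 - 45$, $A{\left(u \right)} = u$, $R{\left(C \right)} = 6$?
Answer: $1072$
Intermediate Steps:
$z = 5$ ($z = 3 + 2 = 5$)
$d = 15$ ($d = 60 - 45 = 15$)
$F{\left(E \right)} = E \left(5 + E\right)$ ($F{\left(E \right)} = E \left(E + 5\right) = E \left(5 + E\right)$)
$F{\left(A{\left(R{\left(4 \right)} \right)} \right)} d + 82 = 6 \left(5 + 6\right) 15 + 82 = 6 \cdot 11 \cdot 15 + 82 = 66 \cdot 15 + 82 = 990 + 82 = 1072$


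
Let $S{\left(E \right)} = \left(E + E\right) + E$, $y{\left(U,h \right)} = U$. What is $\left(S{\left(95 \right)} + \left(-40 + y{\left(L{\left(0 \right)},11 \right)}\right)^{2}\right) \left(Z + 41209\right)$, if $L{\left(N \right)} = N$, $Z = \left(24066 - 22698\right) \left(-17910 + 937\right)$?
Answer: $-43690256675$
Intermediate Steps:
$Z = -23219064$ ($Z = 1368 \left(-16973\right) = -23219064$)
$S{\left(E \right)} = 3 E$ ($S{\left(E \right)} = 2 E + E = 3 E$)
$\left(S{\left(95 \right)} + \left(-40 + y{\left(L{\left(0 \right)},11 \right)}\right)^{2}\right) \left(Z + 41209\right) = \left(3 \cdot 95 + \left(-40 + 0\right)^{2}\right) \left(-23219064 + 41209\right) = \left(285 + \left(-40\right)^{2}\right) \left(-23177855\right) = \left(285 + 1600\right) \left(-23177855\right) = 1885 \left(-23177855\right) = -43690256675$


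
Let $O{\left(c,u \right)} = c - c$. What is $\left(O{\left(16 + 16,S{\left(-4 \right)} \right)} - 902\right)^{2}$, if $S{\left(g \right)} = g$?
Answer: $813604$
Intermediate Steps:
$O{\left(c,u \right)} = 0$
$\left(O{\left(16 + 16,S{\left(-4 \right)} \right)} - 902\right)^{2} = \left(0 - 902\right)^{2} = \left(-902\right)^{2} = 813604$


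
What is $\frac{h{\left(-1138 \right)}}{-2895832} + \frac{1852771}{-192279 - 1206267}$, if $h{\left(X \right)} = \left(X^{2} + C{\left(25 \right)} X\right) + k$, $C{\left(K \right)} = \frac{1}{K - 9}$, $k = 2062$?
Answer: $- \frac{28717105947055}{16199817041088} \approx -1.7727$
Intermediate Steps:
$C{\left(K \right)} = \frac{1}{-9 + K}$
$h{\left(X \right)} = 2062 + X^{2} + \frac{X}{16}$ ($h{\left(X \right)} = \left(X^{2} + \frac{X}{-9 + 25}\right) + 2062 = \left(X^{2} + \frac{X}{16}\right) + 2062 = 2062 + X^{2} + \frac{X}{16}$)
$\frac{h{\left(-1138 \right)}}{-2895832} + \frac{1852771}{-192279 - 1206267} = \frac{2062 + \left(-1138\right)^{2} + \frac{1}{16} \left(-1138\right)}{-2895832} + \frac{1852771}{-192279 - 1206267} = \left(2062 + 1295044 - \frac{569}{8}\right) \left(- \frac{1}{2895832}\right) + \frac{1852771}{-1398546} = \frac{10376279}{8} \left(- \frac{1}{2895832}\right) + 1852771 \left(- \frac{1}{1398546}\right) = - \frac{10376279}{23166656} - \frac{1852771}{1398546} = - \frac{28717105947055}{16199817041088}$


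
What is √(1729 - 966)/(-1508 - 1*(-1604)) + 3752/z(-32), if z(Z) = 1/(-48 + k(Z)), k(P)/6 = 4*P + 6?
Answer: -2926560 + √763/96 ≈ -2.9266e+6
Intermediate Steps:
k(P) = 36 + 24*P (k(P) = 6*(4*P + 6) = 6*(6 + 4*P) = 36 + 24*P)
z(Z) = 1/(-12 + 24*Z) (z(Z) = 1/(-48 + (36 + 24*Z)) = 1/(-12 + 24*Z))
√(1729 - 966)/(-1508 - 1*(-1604)) + 3752/z(-32) = √(1729 - 966)/(-1508 - 1*(-1604)) + 3752/((1/(12*(-1 + 2*(-32))))) = √763/(-1508 + 1604) + 3752/((1/(12*(-1 - 64)))) = √763/96 + 3752/(((1/12)/(-65))) = √763*(1/96) + 3752/(((1/12)*(-1/65))) = √763/96 + 3752/(-1/780) = √763/96 + 3752*(-780) = √763/96 - 2926560 = -2926560 + √763/96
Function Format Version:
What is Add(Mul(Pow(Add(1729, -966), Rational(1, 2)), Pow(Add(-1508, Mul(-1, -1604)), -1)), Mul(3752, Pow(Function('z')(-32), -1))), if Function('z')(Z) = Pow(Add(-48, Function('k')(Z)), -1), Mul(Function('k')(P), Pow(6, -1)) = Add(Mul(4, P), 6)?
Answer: Add(-2926560, Mul(Rational(1, 96), Pow(763, Rational(1, 2)))) ≈ -2.9266e+6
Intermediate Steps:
Function('k')(P) = Add(36, Mul(24, P)) (Function('k')(P) = Mul(6, Add(Mul(4, P), 6)) = Mul(6, Add(6, Mul(4, P))) = Add(36, Mul(24, P)))
Function('z')(Z) = Pow(Add(-12, Mul(24, Z)), -1) (Function('z')(Z) = Pow(Add(-48, Add(36, Mul(24, Z))), -1) = Pow(Add(-12, Mul(24, Z)), -1))
Add(Mul(Pow(Add(1729, -966), Rational(1, 2)), Pow(Add(-1508, Mul(-1, -1604)), -1)), Mul(3752, Pow(Function('z')(-32), -1))) = Add(Mul(Pow(Add(1729, -966), Rational(1, 2)), Pow(Add(-1508, Mul(-1, -1604)), -1)), Mul(3752, Pow(Mul(Rational(1, 12), Pow(Add(-1, Mul(2, -32)), -1)), -1))) = Add(Mul(Pow(763, Rational(1, 2)), Pow(Add(-1508, 1604), -1)), Mul(3752, Pow(Mul(Rational(1, 12), Pow(Add(-1, -64), -1)), -1))) = Add(Mul(Pow(763, Rational(1, 2)), Pow(96, -1)), Mul(3752, Pow(Mul(Rational(1, 12), Pow(-65, -1)), -1))) = Add(Mul(Pow(763, Rational(1, 2)), Rational(1, 96)), Mul(3752, Pow(Mul(Rational(1, 12), Rational(-1, 65)), -1))) = Add(Mul(Rational(1, 96), Pow(763, Rational(1, 2))), Mul(3752, Pow(Rational(-1, 780), -1))) = Add(Mul(Rational(1, 96), Pow(763, Rational(1, 2))), Mul(3752, -780)) = Add(Mul(Rational(1, 96), Pow(763, Rational(1, 2))), -2926560) = Add(-2926560, Mul(Rational(1, 96), Pow(763, Rational(1, 2))))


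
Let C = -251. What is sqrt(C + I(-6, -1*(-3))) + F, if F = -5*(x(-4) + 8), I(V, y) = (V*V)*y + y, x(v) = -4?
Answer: -20 + 2*I*sqrt(35) ≈ -20.0 + 11.832*I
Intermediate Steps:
I(V, y) = y + y*V**2 (I(V, y) = V**2*y + y = y*V**2 + y = y + y*V**2)
F = -20 (F = -5*(-4 + 8) = -5*4 = -20)
sqrt(C + I(-6, -1*(-3))) + F = sqrt(-251 + (-1*(-3))*(1 + (-6)**2)) - 20 = sqrt(-251 + 3*(1 + 36)) - 20 = sqrt(-251 + 3*37) - 20 = sqrt(-251 + 111) - 20 = sqrt(-140) - 20 = 2*I*sqrt(35) - 20 = -20 + 2*I*sqrt(35)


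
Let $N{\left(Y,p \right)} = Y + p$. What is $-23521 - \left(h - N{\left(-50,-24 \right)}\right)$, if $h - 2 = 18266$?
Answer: $-41863$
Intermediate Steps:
$h = 18268$ ($h = 2 + 18266 = 18268$)
$-23521 - \left(h - N{\left(-50,-24 \right)}\right) = -23521 - \left(18268 - \left(-50 - 24\right)\right) = -23521 - \left(18268 - -74\right) = -23521 - \left(18268 + 74\right) = -23521 - 18342 = -41863$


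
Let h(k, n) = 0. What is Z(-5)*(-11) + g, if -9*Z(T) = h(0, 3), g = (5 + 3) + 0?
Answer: 8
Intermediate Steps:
g = 8 (g = 8 + 0 = 8)
Z(T) = 0 (Z(T) = -1/9*0 = 0)
Z(-5)*(-11) + g = 0*(-11) + 8 = 0 + 8 = 8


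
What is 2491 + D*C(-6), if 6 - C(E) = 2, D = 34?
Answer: 2627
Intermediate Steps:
C(E) = 4 (C(E) = 6 - 1*2 = 6 - 2 = 4)
2491 + D*C(-6) = 2491 + 34*4 = 2491 + 136 = 2627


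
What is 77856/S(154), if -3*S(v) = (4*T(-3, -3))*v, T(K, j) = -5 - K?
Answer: 14598/77 ≈ 189.58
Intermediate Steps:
S(v) = 8*v/3 (S(v) = -4*(-5 - 1*(-3))*v/3 = -4*(-5 + 3)*v/3 = -4*(-2)*v/3 = -(-8)*v/3 = 8*v/3)
77856/S(154) = 77856/(((8/3)*154)) = 77856/(1232/3) = 77856*(3/1232) = 14598/77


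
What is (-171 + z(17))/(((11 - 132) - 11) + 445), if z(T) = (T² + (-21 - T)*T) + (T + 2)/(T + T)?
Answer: -17933/10642 ≈ -1.6851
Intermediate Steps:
z(T) = T² + T*(-21 - T) + (2 + T)/(2*T) (z(T) = (T² + T*(-21 - T)) + (2 + T)/((2*T)) = (T² + T*(-21 - T)) + (2 + T)*(1/(2*T)) = (T² + T*(-21 - T)) + (2 + T)/(2*T) = T² + T*(-21 - T) + (2 + T)/(2*T))
(-171 + z(17))/(((11 - 132) - 11) + 445) = (-171 + (½ + 1/17 - 21*17))/(((11 - 132) - 11) + 445) = (-171 + (½ + 1/17 - 357))/((-121 - 11) + 445) = (-171 - 12119/34)/(-132 + 445) = -17933/34/313 = -17933/34*1/313 = -17933/10642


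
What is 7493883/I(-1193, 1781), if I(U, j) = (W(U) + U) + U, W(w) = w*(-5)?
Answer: 2497961/1193 ≈ 2093.8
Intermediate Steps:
W(w) = -5*w
I(U, j) = -3*U (I(U, j) = (-5*U + U) + U = -4*U + U = -3*U)
7493883/I(-1193, 1781) = 7493883/((-3*(-1193))) = 7493883/3579 = 7493883*(1/3579) = 2497961/1193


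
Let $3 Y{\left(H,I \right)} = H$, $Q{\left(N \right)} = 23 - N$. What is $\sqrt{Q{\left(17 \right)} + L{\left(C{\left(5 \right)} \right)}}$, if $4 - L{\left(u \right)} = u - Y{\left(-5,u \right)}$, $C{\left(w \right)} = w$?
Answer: $\frac{\sqrt{30}}{3} \approx 1.8257$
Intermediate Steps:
$Y{\left(H,I \right)} = \frac{H}{3}$
$L{\left(u \right)} = \frac{7}{3} - u$ ($L{\left(u \right)} = 4 - \left(u - \frac{1}{3} \left(-5\right)\right) = 4 - \left(u - - \frac{5}{3}\right) = 4 - \left(u + \frac{5}{3}\right) = 4 - \left(\frac{5}{3} + u\right) = \frac{7}{3} - u$)
$\sqrt{Q{\left(17 \right)} + L{\left(C{\left(5 \right)} \right)}} = \sqrt{\left(23 - 17\right) + \left(\frac{7}{3} - 5\right)} = \sqrt{6 - \frac{8}{3}} = \sqrt{\frac{10}{3}} = \frac{\sqrt{30}}{3}$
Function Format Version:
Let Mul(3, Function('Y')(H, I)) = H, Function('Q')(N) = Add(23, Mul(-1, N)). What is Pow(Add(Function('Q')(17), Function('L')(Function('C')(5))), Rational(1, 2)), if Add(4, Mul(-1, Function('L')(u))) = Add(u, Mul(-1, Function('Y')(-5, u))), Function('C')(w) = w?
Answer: Mul(Rational(1, 3), Pow(30, Rational(1, 2))) ≈ 1.8257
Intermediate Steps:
Function('Y')(H, I) = Mul(Rational(1, 3), H)
Function('L')(u) = Add(Rational(7, 3), Mul(-1, u)) (Function('L')(u) = Add(4, Mul(-1, Add(u, Mul(-1, Mul(Rational(1, 3), -5))))) = Add(4, Mul(-1, Add(u, Mul(-1, Rational(-5, 3))))) = Add(4, Mul(-1, Add(u, Rational(5, 3)))) = Add(4, Mul(-1, Add(Rational(5, 3), u))) = Add(4, Add(Rational(-5, 3), Mul(-1, u))) = Add(Rational(7, 3), Mul(-1, u)))
Pow(Add(Function('Q')(17), Function('L')(Function('C')(5))), Rational(1, 2)) = Pow(Add(Add(23, Mul(-1, 17)), Add(Rational(7, 3), Mul(-1, 5))), Rational(1, 2)) = Pow(Add(Add(23, -17), Add(Rational(7, 3), -5)), Rational(1, 2)) = Pow(Add(6, Rational(-8, 3)), Rational(1, 2)) = Pow(Rational(10, 3), Rational(1, 2)) = Mul(Rational(1, 3), Pow(30, Rational(1, 2)))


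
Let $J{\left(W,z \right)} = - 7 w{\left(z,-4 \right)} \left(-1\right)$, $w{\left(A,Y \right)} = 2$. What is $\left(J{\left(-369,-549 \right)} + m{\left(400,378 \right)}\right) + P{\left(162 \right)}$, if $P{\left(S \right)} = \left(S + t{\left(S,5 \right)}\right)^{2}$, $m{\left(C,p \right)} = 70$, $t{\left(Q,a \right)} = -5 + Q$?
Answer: $101845$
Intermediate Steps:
$J{\left(W,z \right)} = 14$ ($J{\left(W,z \right)} = \left(-7\right) 2 \left(-1\right) = \left(-14\right) \left(-1\right) = 14$)
$P{\left(S \right)} = \left(-5 + 2 S\right)^{2}$ ($P{\left(S \right)} = \left(S + \left(-5 + S\right)\right)^{2} = \left(-5 + 2 S\right)^{2}$)
$\left(J{\left(-369,-549 \right)} + m{\left(400,378 \right)}\right) + P{\left(162 \right)} = \left(14 + 70\right) + \left(-5 + 2 \cdot 162\right)^{2} = 84 + \left(-5 + 324\right)^{2} = 84 + 319^{2} = 84 + 101761 = 101845$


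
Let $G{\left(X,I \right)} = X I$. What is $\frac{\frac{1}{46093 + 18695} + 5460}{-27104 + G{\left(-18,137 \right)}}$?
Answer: $- \frac{353742481}{1915781160} \approx -0.18465$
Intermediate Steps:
$G{\left(X,I \right)} = I X$
$\frac{\frac{1}{46093 + 18695} + 5460}{-27104 + G{\left(-18,137 \right)}} = \frac{\frac{1}{46093 + 18695} + 5460}{-27104 + 137 \left(-18\right)} = \frac{\frac{1}{64788} + 5460}{-27104 - 2466} = \frac{\frac{1}{64788} + 5460}{-29570} = \frac{353742481}{64788} \left(- \frac{1}{29570}\right) = - \frac{353742481}{1915781160}$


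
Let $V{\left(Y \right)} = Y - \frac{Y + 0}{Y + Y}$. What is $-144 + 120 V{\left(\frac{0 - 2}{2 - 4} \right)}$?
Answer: $-84$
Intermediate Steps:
$V{\left(Y \right)} = - \frac{1}{2} + Y$ ($V{\left(Y \right)} = Y - \frac{Y}{2 Y} = Y - Y \frac{1}{2 Y} = Y - \frac{1}{2} = - \frac{1}{2} + Y$)
$-144 + 120 V{\left(\frac{0 - 2}{2 - 4} \right)} = -144 + 120 \left(- \frac{1}{2} + \frac{0 - 2}{2 - 4}\right) = -144 + 120 \left(- \frac{1}{2} - \frac{2}{-2}\right) = -144 + 120 \left(- \frac{1}{2} - -1\right) = -144 + 120 \left(- \frac{1}{2} + 1\right) = -144 + 120 \cdot \frac{1}{2} = -144 + 60 = -84$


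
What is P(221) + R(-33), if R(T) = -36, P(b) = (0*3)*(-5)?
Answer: -36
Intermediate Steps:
P(b) = 0 (P(b) = 0*(-5) = 0)
P(221) + R(-33) = 0 - 36 = -36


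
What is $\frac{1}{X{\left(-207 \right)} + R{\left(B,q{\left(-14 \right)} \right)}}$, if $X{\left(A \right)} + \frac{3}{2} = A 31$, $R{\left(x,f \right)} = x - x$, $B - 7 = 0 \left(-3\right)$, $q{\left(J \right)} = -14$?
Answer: $- \frac{2}{12837} \approx -0.0001558$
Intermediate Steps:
$B = 7$ ($B = 7 + 0 \left(-3\right) = 7 + 0 = 7$)
$R{\left(x,f \right)} = 0$
$X{\left(A \right)} = - \frac{3}{2} + 31 A$ ($X{\left(A \right)} = - \frac{3}{2} + A 31 = - \frac{3}{2} + 31 A$)
$\frac{1}{X{\left(-207 \right)} + R{\left(B,q{\left(-14 \right)} \right)}} = \frac{1}{\left(- \frac{3}{2} + 31 \left(-207\right)\right) + 0} = \frac{1}{\left(- \frac{3}{2} - 6417\right) + 0} = \frac{1}{- \frac{12837}{2} + 0} = \frac{1}{- \frac{12837}{2}} = - \frac{2}{12837}$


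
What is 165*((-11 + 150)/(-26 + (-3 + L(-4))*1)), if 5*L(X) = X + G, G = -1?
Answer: -1529/2 ≈ -764.50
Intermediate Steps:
L(X) = -⅕ + X/5 (L(X) = (X - 1)/5 = (-1 + X)/5 = -⅕ + X/5)
165*((-11 + 150)/(-26 + (-3 + L(-4))*1)) = 165*((-11 + 150)/(-26 + (-3 + (-⅕ + (⅕)*(-4)))*1)) = 165*(139/(-26 + (-3 + (-⅕ - ⅘))*1)) = 165*(139/(-26 + (-3 - 1)*1)) = 165*(139/(-26 - 4*1)) = 165*(139/(-26 - 4)) = 165*(139/(-30)) = 165*(139*(-1/30)) = 165*(-139/30) = -1529/2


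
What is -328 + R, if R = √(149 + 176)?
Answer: -328 + 5*√13 ≈ -309.97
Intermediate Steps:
R = 5*√13 (R = √325 = 5*√13 ≈ 18.028)
-328 + R = -328 + 5*√13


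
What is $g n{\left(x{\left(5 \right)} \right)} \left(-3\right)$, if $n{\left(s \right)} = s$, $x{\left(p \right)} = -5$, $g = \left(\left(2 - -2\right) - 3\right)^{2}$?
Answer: $15$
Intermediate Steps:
$g = 1$ ($g = \left(\left(2 + 2\right) - 3\right)^{2} = \left(4 - 3\right)^{2} = 1^{2} = 1$)
$g n{\left(x{\left(5 \right)} \right)} \left(-3\right) = 1 \left(-5\right) \left(-3\right) = \left(-5\right) \left(-3\right) = 15$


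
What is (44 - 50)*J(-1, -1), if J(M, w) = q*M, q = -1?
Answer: -6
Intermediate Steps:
J(M, w) = -M
(44 - 50)*J(-1, -1) = (44 - 50)*(-1*(-1)) = -6*1 = -6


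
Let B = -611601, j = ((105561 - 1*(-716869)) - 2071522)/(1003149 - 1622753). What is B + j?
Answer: -94737294228/154901 ≈ -6.1160e+5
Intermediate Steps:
j = 312273/154901 (j = ((105561 + 716869) - 2071522)/(-619604) = (822430 - 2071522)*(-1/619604) = -1249092*(-1/619604) = 312273/154901 ≈ 2.0160)
B + j = -611601 + 312273/154901 = -94737294228/154901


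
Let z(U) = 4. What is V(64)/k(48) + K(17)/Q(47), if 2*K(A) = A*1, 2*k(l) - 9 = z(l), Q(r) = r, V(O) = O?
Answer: 12253/1222 ≈ 10.027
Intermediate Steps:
k(l) = 13/2 (k(l) = 9/2 + (1/2)*4 = 9/2 + 2 = 13/2)
K(A) = A/2 (K(A) = (A*1)/2 = A/2)
V(64)/k(48) + K(17)/Q(47) = 64/(13/2) + ((1/2)*17)/47 = 64*(2/13) + (17/2)*(1/47) = 128/13 + 17/94 = 12253/1222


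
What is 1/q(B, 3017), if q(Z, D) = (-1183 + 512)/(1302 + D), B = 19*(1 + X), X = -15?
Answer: -4319/671 ≈ -6.4367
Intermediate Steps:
B = -266 (B = 19*(1 - 15) = 19*(-14) = -266)
q(Z, D) = -671/(1302 + D)
1/q(B, 3017) = 1/(-671/(1302 + 3017)) = 1/(-671/4319) = -4319/671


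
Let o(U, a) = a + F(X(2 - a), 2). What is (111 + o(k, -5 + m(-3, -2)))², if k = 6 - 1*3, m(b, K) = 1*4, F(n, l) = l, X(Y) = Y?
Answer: 12544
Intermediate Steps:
m(b, K) = 4
k = 3 (k = 6 - 3 = 3)
o(U, a) = 2 + a (o(U, a) = a + 2 = 2 + a)
(111 + o(k, -5 + m(-3, -2)))² = (111 + (2 + (-5 + 4)))² = (111 + (2 - 1))² = (111 + 1)² = 112² = 12544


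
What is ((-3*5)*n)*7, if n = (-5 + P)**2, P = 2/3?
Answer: -5915/3 ≈ -1971.7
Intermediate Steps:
P = 2/3 (P = 2*(1/3) = 2/3 ≈ 0.66667)
n = 169/9 (n = (-5 + 2/3)**2 = (-13/3)**2 = 169/9 ≈ 18.778)
((-3*5)*n)*7 = (-3*5*(169/9))*7 = -15*169/9*7 = -845/3*7 = -5915/3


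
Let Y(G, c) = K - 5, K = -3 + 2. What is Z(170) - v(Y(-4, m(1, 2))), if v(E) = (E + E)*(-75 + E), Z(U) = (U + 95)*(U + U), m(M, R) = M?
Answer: 89128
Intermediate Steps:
K = -1
Z(U) = 2*U*(95 + U) (Z(U) = (95 + U)*(2*U) = 2*U*(95 + U))
Y(G, c) = -6 (Y(G, c) = -1 - 5 = -6)
v(E) = 2*E*(-75 + E) (v(E) = (2*E)*(-75 + E) = 2*E*(-75 + E))
Z(170) - v(Y(-4, m(1, 2))) = 2*170*(95 + 170) - 2*(-6)*(-75 - 6) = 2*170*265 - 2*(-6)*(-81) = 90100 - 1*972 = 90100 - 972 = 89128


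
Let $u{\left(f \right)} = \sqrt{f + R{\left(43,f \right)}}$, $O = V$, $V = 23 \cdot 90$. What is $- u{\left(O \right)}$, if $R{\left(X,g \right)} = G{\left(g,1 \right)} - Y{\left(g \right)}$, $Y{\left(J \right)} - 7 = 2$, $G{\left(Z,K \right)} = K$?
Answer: $- \sqrt{2062} \approx -45.409$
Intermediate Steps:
$Y{\left(J \right)} = 9$ ($Y{\left(J \right)} = 7 + 2 = 9$)
$V = 2070$
$O = 2070$
$R{\left(X,g \right)} = -8$ ($R{\left(X,g \right)} = 1 - 9 = -8$)
$u{\left(f \right)} = \sqrt{-8 + f}$ ($u{\left(f \right)} = \sqrt{f - 8} = \sqrt{-8 + f}$)
$- u{\left(O \right)} = - \sqrt{-8 + 2070} = - \sqrt{2062}$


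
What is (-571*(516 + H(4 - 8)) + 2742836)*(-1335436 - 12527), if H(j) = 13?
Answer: -3290077087251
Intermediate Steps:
(-571*(516 + H(4 - 8)) + 2742836)*(-1335436 - 12527) = (-571*(516 + 13) + 2742836)*(-1335436 - 12527) = (-571*529 + 2742836)*(-1347963) = (-302059 + 2742836)*(-1347963) = 2440777*(-1347963) = -3290077087251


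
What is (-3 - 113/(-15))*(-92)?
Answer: -6256/15 ≈ -417.07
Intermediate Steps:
(-3 - 113/(-15))*(-92) = (-3 - 113*(-1/15))*(-92) = (-3 + 113/15)*(-92) = (68/15)*(-92) = -6256/15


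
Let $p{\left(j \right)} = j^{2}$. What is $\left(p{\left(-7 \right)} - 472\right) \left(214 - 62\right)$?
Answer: $-64296$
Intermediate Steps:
$\left(p{\left(-7 \right)} - 472\right) \left(214 - 62\right) = \left(\left(-7\right)^{2} - 472\right) \left(214 - 62\right) = \left(49 - 472\right) 152 = \left(-423\right) 152 = -64296$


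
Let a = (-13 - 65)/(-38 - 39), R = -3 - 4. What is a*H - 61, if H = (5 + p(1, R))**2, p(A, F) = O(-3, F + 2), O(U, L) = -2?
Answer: -3995/77 ≈ -51.883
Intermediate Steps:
R = -7
p(A, F) = -2
a = 78/77 (a = -78/(-77) = -78*(-1/77) = 78/77 ≈ 1.0130)
H = 9 (H = (5 - 2)**2 = 3**2 = 9)
a*H - 61 = (78/77)*9 - 61 = 702/77 - 61 = -3995/77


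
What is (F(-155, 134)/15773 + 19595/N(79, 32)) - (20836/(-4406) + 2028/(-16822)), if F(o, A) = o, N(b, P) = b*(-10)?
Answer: -70915158776537/3552140767694 ≈ -19.964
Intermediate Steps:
N(b, P) = -10*b
(F(-155, 134)/15773 + 19595/N(79, 32)) - (20836/(-4406) + 2028/(-16822)) = (-155/15773 + 19595/((-10*79))) - (20836/(-4406) + 2028/(-16822)) = (-155*1/15773 + 19595/(-790)) - (20836*(-1/4406) + 2028*(-1/16822)) = (-155/15773 + 19595*(-1/790)) - (-10418/2203 - 78/647) = (-155/15773 - 3919/158) - 1*(-6912280/1425341) = -61838877/2492134 + 6912280/1425341 = -70915158776537/3552140767694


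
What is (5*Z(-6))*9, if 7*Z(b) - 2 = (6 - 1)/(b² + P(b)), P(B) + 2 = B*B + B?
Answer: 855/64 ≈ 13.359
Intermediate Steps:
P(B) = -2 + B + B² (P(B) = -2 + (B*B + B) = -2 + (B² + B) = -2 + (B + B²) = -2 + B + B²)
Z(b) = 2/7 + 5/(7*(-2 + b + 2*b²)) (Z(b) = 2/7 + ((6 - 1)/(b² + (-2 + b + b²)))/7 = 2/7 + (5/(-2 + b + 2*b²))/7 = 2/7 + 5/(7*(-2 + b + 2*b²)))
(5*Z(-6))*9 = (5*((1 + 2*(-6) + 4*(-6)²)/(7*(-2 - 6 + 2*(-6)²))))*9 = (5*((1 - 12 + 4*36)/(7*(-2 - 6 + 2*36))))*9 = (5*((1 - 12 + 144)/(7*(-2 - 6 + 72))))*9 = (5*((⅐)*133/64))*9 = (5*((⅐)*(1/64)*133))*9 = (5*(19/64))*9 = (95/64)*9 = 855/64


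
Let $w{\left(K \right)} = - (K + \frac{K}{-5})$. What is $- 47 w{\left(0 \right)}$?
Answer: $0$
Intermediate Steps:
$w{\left(K \right)} = - \frac{4 K}{5}$ ($w{\left(K \right)} = - (K + K \left(- \frac{1}{5}\right)) = - (K - \frac{K}{5}) = - \frac{4 K}{5}$)
$- 47 w{\left(0 \right)} = - 47 \left(\left(- \frac{4}{5}\right) 0\right) = \left(-47\right) 0 = 0$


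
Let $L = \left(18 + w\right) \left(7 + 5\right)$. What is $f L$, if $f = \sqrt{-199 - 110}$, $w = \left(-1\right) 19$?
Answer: $- 12 i \sqrt{309} \approx - 210.94 i$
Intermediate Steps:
$w = -19$
$L = -12$ ($L = \left(18 - 19\right) \left(7 + 5\right) = \left(-1\right) 12 = -12$)
$f = i \sqrt{309}$ ($f = \sqrt{-309} = i \sqrt{309} \approx 17.578 i$)
$f L = i \sqrt{309} \left(-12\right) = - 12 i \sqrt{309}$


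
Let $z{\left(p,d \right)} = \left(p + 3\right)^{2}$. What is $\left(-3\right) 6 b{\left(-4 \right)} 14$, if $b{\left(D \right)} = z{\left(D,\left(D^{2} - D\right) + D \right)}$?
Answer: $-252$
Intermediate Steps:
$z{\left(p,d \right)} = \left(3 + p\right)^{2}$
$b{\left(D \right)} = \left(3 + D\right)^{2}$
$\left(-3\right) 6 b{\left(-4 \right)} 14 = \left(-3\right) 6 \left(3 - 4\right)^{2} \cdot 14 = - 18 \left(-1\right)^{2} \cdot 14 = \left(-18\right) 1 \cdot 14 = \left(-18\right) 14 = -252$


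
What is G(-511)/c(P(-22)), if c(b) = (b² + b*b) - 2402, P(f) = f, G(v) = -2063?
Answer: 2063/1434 ≈ 1.4386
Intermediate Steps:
c(b) = -2402 + 2*b² (c(b) = (b² + b²) - 2402 = 2*b² - 2402 = -2402 + 2*b²)
G(-511)/c(P(-22)) = -2063/(-2402 + 2*(-22)²) = -2063/(-2402 + 2*484) = -2063/(-2402 + 968) = -2063/(-1434) = -2063*(-1/1434) = 2063/1434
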